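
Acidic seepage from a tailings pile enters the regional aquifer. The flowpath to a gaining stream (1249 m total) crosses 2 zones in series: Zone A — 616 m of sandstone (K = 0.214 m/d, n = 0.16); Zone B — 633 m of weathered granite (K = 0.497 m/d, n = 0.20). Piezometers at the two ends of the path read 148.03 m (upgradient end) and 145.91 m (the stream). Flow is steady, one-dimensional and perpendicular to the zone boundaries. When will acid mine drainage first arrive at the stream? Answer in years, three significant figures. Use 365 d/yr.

1210 years

Total head drop ΔH = 148.03 − 145.91 = 2.12 m
Steady 1-D flow in series ⇒ the Darcy flux q is identical in every zone and the zone head losses add (resistances L/K in series).
Σ(L/K) = 616/0.214 + 633/0.497 = 2879 + 1274 = 4152 d
q = ΔH / Σ(L/K) = 2.12 / 4152 = 5.106e-4 m/d (same in every zone)
Zone A: v = q/n = 5.106e-4/0.16 = 0.003191 m/d → t_A = 616/0.003191 = 193000 d
Zone B: v = q/n = 5.106e-4/0.20 = 0.002553 m/d → t_B = 633/0.002553 = 248000 d
Total t = 193000 + 248000 = 441000 d
   = 441000 / 365 = 1210 yr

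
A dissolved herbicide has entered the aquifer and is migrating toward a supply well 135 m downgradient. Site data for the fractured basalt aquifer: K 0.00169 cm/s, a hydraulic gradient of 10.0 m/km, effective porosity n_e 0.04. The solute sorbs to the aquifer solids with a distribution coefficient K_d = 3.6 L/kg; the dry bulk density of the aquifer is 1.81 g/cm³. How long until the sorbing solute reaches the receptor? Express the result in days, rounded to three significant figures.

K = 0.00169 cm/s × 864 = 1.460 m/d
Specific discharge q = 1.460 × 0.010 = 0.01460 m/d
Average linear velocity = 0.01460 / 0.04 = 0.3650 m/d
Retardation R = 1 + ρ_b·K_d/n = 1 + 1.81×3.6/0.04 = 163.9
Contaminant velocity v_c = v/R = 0.3650/163.9 = 0.002227 m/d
t = L/v_c = 135/0.002227 = 60610 d

60600 days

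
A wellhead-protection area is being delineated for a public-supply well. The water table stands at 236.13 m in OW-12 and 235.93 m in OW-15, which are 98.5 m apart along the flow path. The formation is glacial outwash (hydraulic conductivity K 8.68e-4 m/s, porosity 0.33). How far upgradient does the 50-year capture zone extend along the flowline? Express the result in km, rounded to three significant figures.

Hydraulic gradient i = (236.13 − 235.93) / 98.5 = 0.20 / 98.5 = 0.002030
K = 8.68e-4 m/s × 86400 s/d = 75.00 m/d
q = Ki = 75.00 × 0.002030 = 0.1523 m/d
v = Ki/n = 75.00·0.002030/0.33 = 0.4614 m/d
T = 50 yr × 365 = 18250 d
L = v × T = 0.4614 × 18250 = 8421 m
   = 8.42 km

8.42 km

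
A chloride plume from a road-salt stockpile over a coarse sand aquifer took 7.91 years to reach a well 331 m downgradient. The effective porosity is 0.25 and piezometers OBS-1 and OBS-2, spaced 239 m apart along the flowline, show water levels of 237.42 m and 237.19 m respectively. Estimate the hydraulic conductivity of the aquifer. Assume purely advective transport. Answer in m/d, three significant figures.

29.8 m/d

Hydraulic gradient i = (237.42 − 237.19) / 239 = 0.23 / 239 = 9.623e-4
t = 7.91 years = 2887 d
v = L / t = 331 / 2887 = 0.1146 m/d
K = v · n / i = 0.1146 × 0.25 / 9.623e-4 = 29.8 m/d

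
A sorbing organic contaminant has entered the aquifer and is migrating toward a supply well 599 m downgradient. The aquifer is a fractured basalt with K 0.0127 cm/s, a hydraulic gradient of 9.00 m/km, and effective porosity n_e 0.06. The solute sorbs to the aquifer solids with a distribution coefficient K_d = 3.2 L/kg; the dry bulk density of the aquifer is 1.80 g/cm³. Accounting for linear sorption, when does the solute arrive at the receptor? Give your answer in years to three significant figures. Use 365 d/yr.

K = 0.0127 cm/s × 864 = 10.97 m/d
q = Ki = 10.97 × 0.0090 = 0.09876 m/d
Average linear velocity = 0.09876 / 0.06 = 1.646 m/d
Retardation R = 1 + ρ_b·K_d/n = 1 + 1.80×3.2/0.06 = 97.00
Contaminant velocity v_c = v/R = 1.646/97.00 = 0.01697 m/d
t = L/v_c = 599/0.01697 = 35300 d
   = 35300/365 = 96.7 yr

96.7 years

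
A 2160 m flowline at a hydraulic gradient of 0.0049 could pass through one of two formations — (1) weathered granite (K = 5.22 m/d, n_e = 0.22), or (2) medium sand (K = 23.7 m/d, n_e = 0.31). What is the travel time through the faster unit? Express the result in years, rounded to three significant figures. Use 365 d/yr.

15.8 years

Unit 1 (weathered granite): v = 5.22×0.0049/0.22 = 0.1163 m/d, t = 2160/0.1163 = 18580 d
Unit 2 (medium sand): v = 23.7×0.0049/0.31 = 0.3746 m/d, t = 2160/0.3746 = 5766 d
Faster: 5766 d / 365 = 15.8 yr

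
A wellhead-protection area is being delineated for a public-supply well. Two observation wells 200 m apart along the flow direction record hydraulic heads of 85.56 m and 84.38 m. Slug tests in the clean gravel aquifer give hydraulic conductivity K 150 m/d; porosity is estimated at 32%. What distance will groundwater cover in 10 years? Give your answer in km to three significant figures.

10.1 km

Hydraulic gradient i = (85.56 − 84.38) / 200 = 1.18 / 200 = 0.005900
q = Ki = 150 × 0.005900 = 0.8850 m/d
v_s = q/n_e = 0.8850/0.32 = 2.766 m/d
T = 10 yr × 365 = 3650 d
L = v × T = 2.766 × 3650 = 10090 m
   = 10.1 km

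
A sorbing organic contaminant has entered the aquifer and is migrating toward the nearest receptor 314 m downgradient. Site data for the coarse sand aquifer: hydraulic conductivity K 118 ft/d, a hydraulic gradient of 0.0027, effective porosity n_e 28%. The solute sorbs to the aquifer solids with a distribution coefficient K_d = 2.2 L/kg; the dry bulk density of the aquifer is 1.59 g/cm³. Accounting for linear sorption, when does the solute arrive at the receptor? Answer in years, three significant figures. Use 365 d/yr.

K = 118 ft/d × 0.3048 = 35.97 m/d
Darcy flux q = K·i = 35.97 × 0.0027 = 0.09711 m/d
v_s = q/n_e = 0.09711/0.28 = 0.3468 m/d
Retardation R = 1 + ρ_b·K_d/n = 1 + 1.59×2.2/0.28 = 13.49
Contaminant velocity v_c = v/R = 0.3468/13.49 = 0.02570 m/d
t = L/v_c = 314/0.02570 = 12220 d
   = 12220/365 = 33.5 yr

33.5 years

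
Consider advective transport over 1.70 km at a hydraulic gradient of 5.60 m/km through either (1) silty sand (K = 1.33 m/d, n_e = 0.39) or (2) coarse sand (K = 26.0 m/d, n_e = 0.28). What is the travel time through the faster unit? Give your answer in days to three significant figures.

Unit 1 (silty sand): v = 1.33×0.0056/0.39 = 0.01910 m/d, t = 1700/0.01910 = 89020 d
Unit 2 (coarse sand): v = 26.0×0.0056/0.28 = 0.5200 m/d, t = 1700/0.5200 = 3269 d
Faster unit: t = 3270 d

3270 days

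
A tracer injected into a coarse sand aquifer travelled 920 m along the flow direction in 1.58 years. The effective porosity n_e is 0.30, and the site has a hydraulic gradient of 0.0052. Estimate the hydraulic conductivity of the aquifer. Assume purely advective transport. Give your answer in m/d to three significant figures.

t = 1.58 years = 576.7 d
v = L / t = 920 / 576.7 = 1.595 m/d
K = v · n / i = 1.595 × 0.30 / 0.0052 = 92.0 m/d

92.0 m/d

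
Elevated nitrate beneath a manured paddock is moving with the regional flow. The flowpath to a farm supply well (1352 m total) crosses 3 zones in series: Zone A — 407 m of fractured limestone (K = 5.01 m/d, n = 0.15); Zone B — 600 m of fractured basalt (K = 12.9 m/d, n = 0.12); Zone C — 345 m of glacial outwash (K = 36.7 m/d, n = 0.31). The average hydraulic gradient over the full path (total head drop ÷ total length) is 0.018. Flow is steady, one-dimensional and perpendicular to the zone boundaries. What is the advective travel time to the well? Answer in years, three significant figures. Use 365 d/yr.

For zones in series the flux q is common to all zones; the equivalent conductivity is the harmonic (thickness-weighted) mean, K_eq = L_total / Σ(L_j/K_j).
Σ(L/K) = 407/5.01 + 600/12.9 + 345/36.7 = 81.24 + 46.51 + 9.401 = 137.1 d
K_eq = L_total / Σ(L/K) = 1352 / 137.1 = 9.858 m/d
q = K_eq · i = 9.858 × 0.018 = 0.1774 m/d (same in every zone)
Zone A: v = q/n = 0.1774/0.15 = 1.183 m/d → t_A = 407/1.183 = 344.1 d
Zone B: v = q/n = 0.1774/0.12 = 1.479 m/d → t_B = 600/1.479 = 405.8 d
Zone C: v = q/n = 0.1774/0.31 = 0.5724 m/d → t_C = 345/0.5724 = 602.7 d
Total t = 344.1 + 405.8 + 602.7 = 1353 d
   = 1353 / 365 = 3.71 yr

3.71 years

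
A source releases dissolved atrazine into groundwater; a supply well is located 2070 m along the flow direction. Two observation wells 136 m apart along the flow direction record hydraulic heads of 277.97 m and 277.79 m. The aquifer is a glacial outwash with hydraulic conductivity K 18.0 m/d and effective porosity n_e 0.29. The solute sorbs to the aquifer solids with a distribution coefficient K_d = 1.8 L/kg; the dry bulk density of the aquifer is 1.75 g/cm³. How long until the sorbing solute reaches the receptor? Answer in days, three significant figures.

299000 days

Hydraulic gradient i = (277.97 − 277.79) / 136 = 0.18 / 136 = 0.001324
Darcy flux q = K·i = 18.0 × 0.001324 = 0.02382 m/d
v_s = q/n_e = 0.02382/0.29 = 0.08215 m/d
Retardation R = 1 + ρ_b·K_d/n = 1 + 1.75×1.8/0.29 = 11.86
Contaminant velocity v_c = v/R = 0.08215/11.86 = 0.006925 m/d
t = L/v_c = 2070/0.006925 = 298900 d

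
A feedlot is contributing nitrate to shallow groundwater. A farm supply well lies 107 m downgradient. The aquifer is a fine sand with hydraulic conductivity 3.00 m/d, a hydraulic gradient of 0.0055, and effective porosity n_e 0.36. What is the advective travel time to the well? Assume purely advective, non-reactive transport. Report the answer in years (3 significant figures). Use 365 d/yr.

q = Ki = 3.00 × 0.0055 = 0.01650 m/d
Seepage velocity v = q / n = 0.01650 / 0.36 = 0.04583 m/d
t = L / v = 107 / 0.04583 = 2335 d
   = 2335 / 365 = 6.40 yr

6.40 years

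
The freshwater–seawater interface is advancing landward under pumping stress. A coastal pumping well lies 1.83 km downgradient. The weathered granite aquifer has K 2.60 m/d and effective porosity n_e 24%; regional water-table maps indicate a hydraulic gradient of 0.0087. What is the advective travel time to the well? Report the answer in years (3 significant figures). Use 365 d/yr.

q = Ki = 2.60 × 0.0087 = 0.02262 m/d
v_s = q/n_e = 0.02262/0.24 = 0.09425 m/d
L = 1.83 km = 1830 m
t = L / v = 1830 / 0.09425 = 19420 d
   = 19420 / 365 = 53.2 yr

53.2 years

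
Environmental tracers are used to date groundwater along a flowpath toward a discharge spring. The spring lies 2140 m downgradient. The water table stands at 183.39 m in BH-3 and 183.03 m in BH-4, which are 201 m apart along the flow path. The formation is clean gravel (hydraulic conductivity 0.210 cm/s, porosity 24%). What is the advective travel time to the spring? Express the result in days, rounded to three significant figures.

Hydraulic gradient i = (183.39 − 183.03) / 201 = 0.36 / 201 = 0.001791
K = 0.210 cm/s × 864 = 181.4 m/d
Specific discharge q = 181.4 × 0.001791 = 0.3250 m/d
v = Ki/n = 181.4·0.001791/0.24 = 1.354 m/d
t = L / v = 2140 / 1.354 = 1580 d

1580 days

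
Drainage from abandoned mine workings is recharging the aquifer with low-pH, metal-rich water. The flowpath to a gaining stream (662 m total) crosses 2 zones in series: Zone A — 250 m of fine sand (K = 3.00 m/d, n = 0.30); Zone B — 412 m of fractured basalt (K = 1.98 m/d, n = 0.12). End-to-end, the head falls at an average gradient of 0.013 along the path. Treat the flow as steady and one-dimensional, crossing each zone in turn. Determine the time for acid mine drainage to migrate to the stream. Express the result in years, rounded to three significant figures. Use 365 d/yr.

11.5 years

Steady 1-D flow in series ⇒ the Darcy flux q is identical in every zone and the zone head losses add (resistances L/K in series).
Σ(L/K) = 250/3.00 + 412/1.98 = 83.33 + 208.1 = 291.4 d
K_eq = L_total / Σ(L/K) = 662 / 291.4 = 2.272 m/d
q = K_eq · i = 2.272 × 0.013 = 0.02953 m/d (same in every zone)
Zone A: v = q/n = 0.02953/0.30 = 0.09844 m/d → t_A = 250/0.09844 = 2540 d
Zone B: v = q/n = 0.02953/0.12 = 0.2461 m/d → t_B = 412/0.2461 = 1674 d
Total t = 2540 + 1674 = 4214 d
   = 4214 / 365 = 11.5 yr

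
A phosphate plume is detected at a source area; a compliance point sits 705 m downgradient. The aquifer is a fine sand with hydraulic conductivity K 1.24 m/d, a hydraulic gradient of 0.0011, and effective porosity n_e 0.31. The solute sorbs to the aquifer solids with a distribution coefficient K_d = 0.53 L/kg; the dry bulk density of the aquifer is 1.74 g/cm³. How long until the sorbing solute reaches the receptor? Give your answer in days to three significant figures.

Specific discharge q = 1.24 × 0.0011 = 0.001364 m/d
Seepage velocity v = q / n = 0.001364 / 0.31 = 0.004400 m/d
Retardation R = 1 + ρ_b·K_d/n = 1 + 1.74×0.53/0.31 = 3.975
Contaminant velocity v_c = v/R = 0.004400/3.975 = 0.001107 m/d
t = L/v_c = 705/0.001107 = 636900 d

637000 days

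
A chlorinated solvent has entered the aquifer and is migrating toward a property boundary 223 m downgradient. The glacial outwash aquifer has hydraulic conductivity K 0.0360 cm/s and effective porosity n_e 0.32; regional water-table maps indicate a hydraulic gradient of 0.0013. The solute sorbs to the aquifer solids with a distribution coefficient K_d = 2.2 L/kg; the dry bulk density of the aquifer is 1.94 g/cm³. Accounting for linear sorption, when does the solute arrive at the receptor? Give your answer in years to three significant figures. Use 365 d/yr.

69.3 years

K = 0.0360 cm/s × 864 = 31.10 m/d
Darcy flux q = K·i = 31.10 × 0.0013 = 0.04044 m/d
v_s = q/n_e = 0.04044/0.32 = 0.1264 m/d
Retardation R = 1 + ρ_b·K_d/n = 1 + 1.94×2.2/0.32 = 14.34
Contaminant velocity v_c = v/R = 0.1264/14.34 = 0.008813 m/d
t = L/v_c = 223/0.008813 = 25300 d
   = 25300/365 = 69.3 yr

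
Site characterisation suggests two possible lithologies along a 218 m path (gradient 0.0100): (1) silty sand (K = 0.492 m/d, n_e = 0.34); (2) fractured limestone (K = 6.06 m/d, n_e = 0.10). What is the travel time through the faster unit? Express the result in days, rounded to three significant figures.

Unit 1 (silty sand): v = 0.492×0.010/0.34 = 0.01447 m/d, t = 218/0.01447 = 15070 d
Unit 2 (fractured limestone): v = 6.06×0.010/0.10 = 0.6060 m/d, t = 218/0.6060 = 359.7 d
Faster unit: t = 360 d

360 days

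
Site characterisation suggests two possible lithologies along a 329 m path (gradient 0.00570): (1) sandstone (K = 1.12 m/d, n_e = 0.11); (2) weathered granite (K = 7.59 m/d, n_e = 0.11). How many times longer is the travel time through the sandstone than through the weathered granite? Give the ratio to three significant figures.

6.78

Unit 1 (sandstone): v = 1.12×0.0057/0.11 = 0.05804 m/d, t = 329/0.05804 = 5669 d
Unit 2 (weathered granite): v = 7.59×0.0057/0.11 = 0.3933 m/d, t = 329/0.3933 = 836.5 d
t(sandstone) / t(weathered granite) = 5669/836.5 = 6.78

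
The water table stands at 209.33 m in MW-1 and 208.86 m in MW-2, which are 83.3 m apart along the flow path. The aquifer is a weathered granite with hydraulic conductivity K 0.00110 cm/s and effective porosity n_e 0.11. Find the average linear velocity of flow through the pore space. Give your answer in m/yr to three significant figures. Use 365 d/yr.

17.8 m/yr

Hydraulic gradient i = (209.33 − 208.86) / 83.3 = 0.47 / 83.3 = 0.005642
K = 0.00110 cm/s × 864 = 0.9504 m/d
Specific discharge q = 0.9504 × 0.005642 = 0.005362 m/d
Seepage velocity v = q / n = 0.005362 / 0.11 = 0.04875 m/d
   = 0.04875 × 365 = 17.8 m/yr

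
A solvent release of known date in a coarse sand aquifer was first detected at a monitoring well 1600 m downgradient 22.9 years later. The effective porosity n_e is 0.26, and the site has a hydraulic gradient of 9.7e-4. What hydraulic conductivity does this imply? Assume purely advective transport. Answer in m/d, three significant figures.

t = 22.9 years = 8359 d
v = L / t = 1600 / 8359 = 0.1914 m/d
K = v · n / i = 0.1914 × 0.26 / 9.7e-4 = 51.3 m/d

51.3 m/d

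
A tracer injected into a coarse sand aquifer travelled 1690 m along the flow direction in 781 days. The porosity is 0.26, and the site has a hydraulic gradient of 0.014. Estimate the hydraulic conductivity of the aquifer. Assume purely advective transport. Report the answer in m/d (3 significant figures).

v = L / t = 1690 / 781 = 2.164 m/d
K = v · n / i = 2.164 × 0.26 / 0.014 = 40.2 m/d

40.2 m/d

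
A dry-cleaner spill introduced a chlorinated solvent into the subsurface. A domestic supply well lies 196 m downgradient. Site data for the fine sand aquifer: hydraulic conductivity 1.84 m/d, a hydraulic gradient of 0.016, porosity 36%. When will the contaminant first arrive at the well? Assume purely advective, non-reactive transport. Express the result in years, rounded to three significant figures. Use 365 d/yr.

6.57 years

q = Ki = 1.84 × 0.016 = 0.02944 m/d
Average linear velocity = 0.02944 / 0.36 = 0.08178 m/d
t = L / v = 196 / 0.08178 = 2397 d
   = 2397 / 365 = 6.57 yr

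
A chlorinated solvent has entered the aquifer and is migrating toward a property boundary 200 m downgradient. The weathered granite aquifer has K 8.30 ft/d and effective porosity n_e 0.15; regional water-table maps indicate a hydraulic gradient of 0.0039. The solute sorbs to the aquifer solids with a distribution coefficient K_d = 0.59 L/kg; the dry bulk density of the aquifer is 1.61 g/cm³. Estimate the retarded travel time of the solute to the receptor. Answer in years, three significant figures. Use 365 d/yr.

61.1 years

K = 8.30 ft/d × 0.3048 = 2.530 m/d
Specific discharge q = 2.530 × 0.0039 = 0.009866 m/d
Seepage velocity v = q / n = 0.009866 / 0.15 = 0.06578 m/d
Retardation R = 1 + ρ_b·K_d/n = 1 + 1.61×0.59/0.15 = 7.333
Contaminant velocity v_c = v/R = 0.06578/7.333 = 0.008970 m/d
t = L/v_c = 200/0.008970 = 22300 d
   = 22300/365 = 61.1 yr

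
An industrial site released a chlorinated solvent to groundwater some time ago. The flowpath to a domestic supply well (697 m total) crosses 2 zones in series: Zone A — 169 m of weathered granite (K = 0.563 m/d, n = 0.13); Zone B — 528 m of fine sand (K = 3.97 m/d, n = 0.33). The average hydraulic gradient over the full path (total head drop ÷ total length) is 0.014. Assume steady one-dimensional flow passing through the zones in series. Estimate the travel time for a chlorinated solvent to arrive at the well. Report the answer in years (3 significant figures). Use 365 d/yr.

Steady 1-D flow in series ⇒ the Darcy flux q is identical in every zone and the zone head losses add (resistances L/K in series).
Σ(L/K) = 169/0.563 + 528/3.97 = 300.2 + 133.0 = 433.2 d
K_eq = L_total / Σ(L/K) = 697 / 433.2 = 1.609 m/d
q = K_eq · i = 1.609 × 0.014 = 0.02253 m/d (same in every zone)
Zone A: v = q/n = 0.02253/0.13 = 0.1733 m/d → t_A = 169/0.1733 = 975.3 d
Zone B: v = q/n = 0.02253/0.33 = 0.06826 m/d → t_B = 528/0.06826 = 7735 d
Total t = 975.3 + 7735 = 8710 d
   = 8710 / 365 = 23.9 yr

23.9 years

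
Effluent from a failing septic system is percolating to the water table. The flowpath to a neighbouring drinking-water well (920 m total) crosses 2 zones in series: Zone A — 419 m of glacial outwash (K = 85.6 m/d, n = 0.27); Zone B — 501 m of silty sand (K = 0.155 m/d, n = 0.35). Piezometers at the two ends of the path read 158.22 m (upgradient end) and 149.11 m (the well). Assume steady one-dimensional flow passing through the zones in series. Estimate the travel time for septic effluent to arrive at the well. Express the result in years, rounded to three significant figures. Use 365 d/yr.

Total head drop ΔH = 158.22 − 149.11 = 9.11 m
Continuity: the same q passes through each zone, so ΔH = q·Σ(L_j/K_j) — the zones act as resistances in series.
Σ(L/K) = 419/85.6 + 501/0.155 = 4.895 + 3232 = 3237 d
q = ΔH / Σ(L/K) = 9.11 / 3237 = 0.002814 m/d (same in every zone)
Zone A: v = q/n = 0.002814/0.27 = 0.01042 m/d → t_A = 419/0.01042 = 40200 d
Zone B: v = q/n = 0.002814/0.35 = 0.008041 m/d → t_B = 501/0.008041 = 62310 d
Total t = 40200 + 62310 = 102500 d
   = 102500 / 365 = 281 yr

281 years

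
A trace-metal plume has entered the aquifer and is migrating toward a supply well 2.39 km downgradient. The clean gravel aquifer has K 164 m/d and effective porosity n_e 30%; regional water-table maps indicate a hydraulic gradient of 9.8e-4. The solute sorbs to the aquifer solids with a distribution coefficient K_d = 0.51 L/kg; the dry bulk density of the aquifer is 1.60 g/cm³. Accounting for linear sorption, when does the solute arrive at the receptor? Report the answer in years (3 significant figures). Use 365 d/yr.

45.5 years

Darcy flux q = K·i = 164 × 9.8e-4 = 0.1607 m/d
Seepage velocity v = q / n = 0.1607 / 0.30 = 0.5357 m/d
Retardation R = 1 + ρ_b·K_d/n = 1 + 1.60×0.51/0.30 = 3.720
Contaminant velocity v_c = v/R = 0.5357/3.720 = 0.1440 m/d
L = 2.39 km = 2390 m
t = L/v_c = 2390/0.1440 = 16600 d
   = 16600/365 = 45.5 yr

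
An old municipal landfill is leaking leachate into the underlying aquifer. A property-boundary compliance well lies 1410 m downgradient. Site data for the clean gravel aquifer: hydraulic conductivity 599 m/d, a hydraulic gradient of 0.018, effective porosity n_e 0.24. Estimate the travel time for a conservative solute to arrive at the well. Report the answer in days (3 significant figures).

31.4 days

q = Ki = 599 × 0.018 = 10.78 m/d
v = Ki/n = 599·0.018/0.24 = 44.93 m/d
t = L / v = 1410 / 44.93 = 31.39 d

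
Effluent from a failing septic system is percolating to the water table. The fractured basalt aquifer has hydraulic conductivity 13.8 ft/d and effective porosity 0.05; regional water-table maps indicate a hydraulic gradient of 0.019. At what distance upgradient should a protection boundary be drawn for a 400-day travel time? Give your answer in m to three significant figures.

K = 13.8 ft/d × 0.3048 = 4.206 m/d
q = Ki = 4.206 × 0.019 = 0.07992 m/d
v = Ki/n = 4.206·0.019/0.05 = 1.598 m/d
L = v × T = 1.598 × 400 = 639.3 m

639 m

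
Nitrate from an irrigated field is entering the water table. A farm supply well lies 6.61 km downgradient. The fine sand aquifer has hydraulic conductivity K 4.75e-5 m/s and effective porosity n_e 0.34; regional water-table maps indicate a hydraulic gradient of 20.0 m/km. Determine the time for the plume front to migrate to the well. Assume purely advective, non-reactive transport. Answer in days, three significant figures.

27400 days

K = 4.75e-5 m/s × 86400 s/d = 4.104 m/d
q = Ki = 4.104 × 0.020 = 0.08208 m/d
Seepage velocity v = q / n = 0.08208 / 0.34 = 0.2414 m/d
L = 6.61 km = 6610 m
t = L / v = 6610 / 0.2414 = 27380 d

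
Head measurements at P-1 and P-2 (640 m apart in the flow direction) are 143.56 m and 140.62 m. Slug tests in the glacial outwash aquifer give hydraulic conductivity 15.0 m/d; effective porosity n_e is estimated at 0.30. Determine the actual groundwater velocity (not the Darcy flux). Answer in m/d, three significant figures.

0.230 m/d

Hydraulic gradient i = (143.56 − 140.62) / 640 = 2.94 / 640 = 0.004594
q = Ki = 15.0 × 0.004594 = 0.06891 m/d
v_s = q/n_e = 0.06891/0.30 = 0.2297 m/d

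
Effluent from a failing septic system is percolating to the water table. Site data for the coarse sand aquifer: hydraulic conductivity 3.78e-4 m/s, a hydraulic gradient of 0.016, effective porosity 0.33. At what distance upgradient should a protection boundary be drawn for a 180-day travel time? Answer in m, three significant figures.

285 m

K = 3.78e-4 m/s × 86400 s/d = 32.66 m/d
Specific discharge q = 32.66 × 0.016 = 0.5225 m/d
Average linear velocity = 0.5225 / 0.33 = 1.583 m/d
L = v × T = 1.583 × 180 = 285.0 m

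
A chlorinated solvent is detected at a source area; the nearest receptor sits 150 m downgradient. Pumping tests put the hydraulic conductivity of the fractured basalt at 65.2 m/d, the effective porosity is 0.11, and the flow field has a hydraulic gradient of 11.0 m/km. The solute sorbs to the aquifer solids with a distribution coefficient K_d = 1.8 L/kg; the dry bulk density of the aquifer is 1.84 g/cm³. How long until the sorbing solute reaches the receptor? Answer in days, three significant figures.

716 days

Darcy flux q = K·i = 65.2 × 0.011 = 0.7172 m/d
v_s = q/n_e = 0.7172/0.11 = 6.520 m/d
Retardation R = 1 + ρ_b·K_d/n = 1 + 1.84×1.8/0.11 = 31.11
Contaminant velocity v_c = v/R = 6.520/31.11 = 0.2096 m/d
t = L/v_c = 150/0.2096 = 715.7 d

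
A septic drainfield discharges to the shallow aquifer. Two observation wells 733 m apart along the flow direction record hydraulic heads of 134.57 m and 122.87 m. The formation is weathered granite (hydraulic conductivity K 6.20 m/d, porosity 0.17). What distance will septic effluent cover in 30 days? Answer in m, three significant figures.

Hydraulic gradient i = (134.57 − 122.87) / 733 = 11.70 / 733 = 0.01596
q = Ki = 6.20 × 0.01596 = 0.09896 m/d
v = Ki/n = 6.20·0.01596/0.17 = 0.5821 m/d
L = v × T = 0.5821 × 30 = 17.46 m

17.5 m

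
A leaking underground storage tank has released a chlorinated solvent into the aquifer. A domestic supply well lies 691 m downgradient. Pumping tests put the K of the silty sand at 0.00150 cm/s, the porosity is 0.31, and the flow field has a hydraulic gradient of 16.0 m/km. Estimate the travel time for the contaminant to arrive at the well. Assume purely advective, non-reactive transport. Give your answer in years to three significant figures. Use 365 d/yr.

K = 0.00150 cm/s × 864 = 1.296 m/d
Darcy flux q = K·i = 1.296 × 0.016 = 0.02074 m/d
v_s = q/n_e = 0.02074/0.31 = 0.06689 m/d
t = L / v = 691 / 0.06689 = 10330 d
   = 10330 / 365 = 28.3 yr

28.3 years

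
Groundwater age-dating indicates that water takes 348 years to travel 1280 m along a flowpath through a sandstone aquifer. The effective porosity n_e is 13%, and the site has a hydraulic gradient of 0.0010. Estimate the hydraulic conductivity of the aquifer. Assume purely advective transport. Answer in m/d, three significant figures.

t = 348 years = 127000 d
v = L / t = 1280 / 127000 = 0.01008 m/d
K = v · n / i = 0.01008 × 0.13 / 0.0010 = 1.31 m/d

1.31 m/d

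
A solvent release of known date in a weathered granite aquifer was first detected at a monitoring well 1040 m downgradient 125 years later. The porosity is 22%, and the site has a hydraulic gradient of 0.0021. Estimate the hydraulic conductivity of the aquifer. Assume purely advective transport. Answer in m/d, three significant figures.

t = 125 years = 45630 d
v = L / t = 1040 / 45630 = 0.02279 m/d
K = v · n / i = 0.02279 × 0.22 / 0.0021 = 2.39 m/d

2.39 m/d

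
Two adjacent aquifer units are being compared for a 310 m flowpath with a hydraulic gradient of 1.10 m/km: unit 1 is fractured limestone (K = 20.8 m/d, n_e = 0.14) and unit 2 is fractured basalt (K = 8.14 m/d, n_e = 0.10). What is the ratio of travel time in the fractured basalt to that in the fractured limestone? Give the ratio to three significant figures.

Unit 1 (fractured limestone): v = 20.8×0.0011/0.14 = 0.1634 m/d, t = 310/0.1634 = 1897 d
Unit 2 (fractured basalt): v = 8.14×0.0011/0.10 = 0.08954 m/d, t = 310/0.08954 = 3462 d
t(fractured basalt) / t(fractured limestone) = 3462/1897 = 1.83

1.83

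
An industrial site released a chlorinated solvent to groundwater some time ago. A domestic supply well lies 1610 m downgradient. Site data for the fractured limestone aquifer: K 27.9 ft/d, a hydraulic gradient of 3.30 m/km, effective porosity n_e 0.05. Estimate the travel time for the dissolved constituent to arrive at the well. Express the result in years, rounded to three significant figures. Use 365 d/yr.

7.86 years

K = 27.9 ft/d × 0.3048 = 8.504 m/d
Specific discharge q = 8.504 × 0.0033 = 0.02806 m/d
v_s = q/n_e = 0.02806/0.05 = 0.5613 m/d
t = L / v = 1610 / 0.5613 = 2869 d
   = 2869 / 365 = 7.86 yr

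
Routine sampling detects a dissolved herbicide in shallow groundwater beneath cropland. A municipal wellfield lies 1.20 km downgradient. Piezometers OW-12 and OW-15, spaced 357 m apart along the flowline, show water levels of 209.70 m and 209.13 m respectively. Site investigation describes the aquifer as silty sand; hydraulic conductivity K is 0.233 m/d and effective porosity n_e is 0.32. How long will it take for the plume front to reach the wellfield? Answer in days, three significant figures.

Hydraulic gradient i = (209.70 − 209.13) / 357 = 0.57 / 357 = 0.001597
Specific discharge q = 0.233 × 0.001597 = 3.720e-4 m/d
Seepage velocity v = q / n = 3.720e-4 / 0.32 = 0.001163 m/d
L = 1.20 km = 1200 m
t = L / v = 1200 / 0.001163 = 1.032e6 d

1.03e6 days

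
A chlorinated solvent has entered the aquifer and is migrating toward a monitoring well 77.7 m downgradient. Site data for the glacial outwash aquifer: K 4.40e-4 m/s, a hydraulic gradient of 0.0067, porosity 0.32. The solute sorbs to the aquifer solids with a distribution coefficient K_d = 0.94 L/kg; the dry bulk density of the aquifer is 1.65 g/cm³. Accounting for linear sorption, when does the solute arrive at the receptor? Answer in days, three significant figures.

571 days

K = 4.40e-4 m/s × 86400 s/d = 38.02 m/d
q = Ki = 38.02 × 0.0067 = 0.2547 m/d
Seepage velocity v = q / n = 0.2547 / 0.32 = 0.7960 m/d
Retardation R = 1 + ρ_b·K_d/n = 1 + 1.65×0.94/0.32 = 5.847
Contaminant velocity v_c = v/R = 0.7960/5.847 = 0.1361 m/d
t = L/v_c = 77.7/0.1361 = 570.8 d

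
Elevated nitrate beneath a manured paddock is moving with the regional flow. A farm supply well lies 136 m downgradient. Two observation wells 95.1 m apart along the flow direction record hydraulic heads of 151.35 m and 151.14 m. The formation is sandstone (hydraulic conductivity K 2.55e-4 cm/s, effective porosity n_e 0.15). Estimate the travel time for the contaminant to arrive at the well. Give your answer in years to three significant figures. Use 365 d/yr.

Hydraulic gradient i = (151.35 − 151.14) / 95.1 = 0.21 / 95.1 = 0.002208
K = 2.55e-4 cm/s × 864 = 0.2203 m/d
Specific discharge q = 0.2203 × 0.002208 = 4.865e-4 m/d
Seepage velocity v = q / n = 4.865e-4 / 0.15 = 0.003243 m/d
t = L / v = 136 / 0.003243 = 41930 d
   = 41930 / 365 = 115 yr

115 years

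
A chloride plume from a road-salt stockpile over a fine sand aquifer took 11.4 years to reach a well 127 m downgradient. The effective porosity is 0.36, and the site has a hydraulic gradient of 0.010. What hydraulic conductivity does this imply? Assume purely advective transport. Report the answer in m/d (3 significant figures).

t = 11.4 years = 4161 d
v = L / t = 127 / 4161 = 0.03052 m/d
K = v · n / i = 0.03052 × 0.36 / 0.010 = 1.10 m/d

1.10 m/d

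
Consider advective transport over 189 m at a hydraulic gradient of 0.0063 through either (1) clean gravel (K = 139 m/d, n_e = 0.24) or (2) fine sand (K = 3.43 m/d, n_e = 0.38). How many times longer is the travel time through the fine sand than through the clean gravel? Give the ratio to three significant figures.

64.2

Unit 1 (clean gravel): v = 139×0.0063/0.24 = 3.649 m/d, t = 189/3.649 = 51.80 d
Unit 2 (fine sand): v = 3.43×0.0063/0.38 = 0.05687 m/d, t = 189/0.05687 = 3324 d
t(fine sand) / t(clean gravel) = 3324/51.80 = 64.2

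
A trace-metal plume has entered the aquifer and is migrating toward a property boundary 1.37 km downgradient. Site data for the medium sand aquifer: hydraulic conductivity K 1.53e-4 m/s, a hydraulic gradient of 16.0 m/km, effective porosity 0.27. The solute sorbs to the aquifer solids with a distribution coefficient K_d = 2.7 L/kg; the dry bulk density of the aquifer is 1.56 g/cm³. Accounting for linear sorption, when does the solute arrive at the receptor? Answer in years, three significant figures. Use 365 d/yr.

79.5 years

K = 1.53e-4 m/s × 86400 s/d = 13.22 m/d
q = Ki = 13.22 × 0.016 = 0.2115 m/d
Average linear velocity = 0.2115 / 0.27 = 0.7834 m/d
Retardation R = 1 + ρ_b·K_d/n = 1 + 1.56×2.7/0.27 = 16.60
Contaminant velocity v_c = v/R = 0.7834/16.60 = 0.04719 m/d
L = 1.37 km = 1370 m
t = L/v_c = 1370/0.04719 = 29030 d
   = 29030/365 = 79.5 yr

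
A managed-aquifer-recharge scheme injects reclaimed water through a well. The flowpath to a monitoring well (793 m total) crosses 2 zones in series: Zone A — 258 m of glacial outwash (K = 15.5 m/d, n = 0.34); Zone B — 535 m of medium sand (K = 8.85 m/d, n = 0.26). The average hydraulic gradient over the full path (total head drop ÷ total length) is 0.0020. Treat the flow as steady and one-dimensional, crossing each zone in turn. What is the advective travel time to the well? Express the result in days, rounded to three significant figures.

Continuity: the same q passes through each zone, so ΔH = q·Σ(L_j/K_j) — the zones act as resistances in series.
Σ(L/K) = 258/15.5 + 535/8.85 = 16.65 + 60.45 = 77.10 d
K_eq = L_total / Σ(L/K) = 793 / 77.10 = 10.29 m/d
q = K_eq · i = 10.29 × 0.0020 = 0.02057 m/d (same in every zone)
Zone A: v = q/n = 0.02057/0.34 = 0.06050 m/d → t_A = 258/0.06050 = 4264 d
Zone B: v = q/n = 0.02057/0.26 = 0.07912 m/d → t_B = 535/0.07912 = 6762 d
Total t = 4264 + 6762 = 11030 d

11000 days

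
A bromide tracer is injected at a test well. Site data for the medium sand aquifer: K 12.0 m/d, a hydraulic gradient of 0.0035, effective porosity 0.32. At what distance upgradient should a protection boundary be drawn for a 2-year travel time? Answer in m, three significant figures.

95.8 m

q = Ki = 12.0 × 0.0035 = 0.04200 m/d
v = Ki/n = 12.0·0.0035/0.32 = 0.1313 m/d
T = 2 yr × 365 = 730 d
L = v × T = 0.1313 × 730 = 95.81 m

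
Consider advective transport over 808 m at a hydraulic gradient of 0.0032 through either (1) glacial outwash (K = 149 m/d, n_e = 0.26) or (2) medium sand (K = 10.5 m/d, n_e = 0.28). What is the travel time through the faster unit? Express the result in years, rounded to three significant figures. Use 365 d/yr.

Unit 1 (glacial outwash): v = 149×0.0032/0.26 = 1.834 m/d, t = 808/1.834 = 440.6 d
Unit 2 (medium sand): v = 10.5×0.0032/0.28 = 0.1200 m/d, t = 808/0.1200 = 6733 d
Faster: 440.6 d / 365 = 1.21 yr

1.21 years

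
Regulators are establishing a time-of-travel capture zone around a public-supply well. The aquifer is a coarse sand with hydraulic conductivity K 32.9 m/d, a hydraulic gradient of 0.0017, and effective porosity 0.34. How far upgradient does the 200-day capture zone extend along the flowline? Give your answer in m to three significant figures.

q = Ki = 32.9 × 0.0017 = 0.05593 m/d
v_s = q/n_e = 0.05593/0.34 = 0.1645 m/d
L = v × T = 0.1645 × 200 = 32.90 m

32.9 m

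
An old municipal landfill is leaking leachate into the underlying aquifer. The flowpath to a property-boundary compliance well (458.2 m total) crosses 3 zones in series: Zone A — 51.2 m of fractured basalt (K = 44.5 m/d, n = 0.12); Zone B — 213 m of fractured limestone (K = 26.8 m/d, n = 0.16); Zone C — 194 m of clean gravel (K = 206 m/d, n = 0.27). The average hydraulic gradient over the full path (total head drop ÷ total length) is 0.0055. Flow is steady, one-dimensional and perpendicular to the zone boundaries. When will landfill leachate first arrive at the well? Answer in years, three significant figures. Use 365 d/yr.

For zones in series the flux q is common to all zones; the equivalent conductivity is the harmonic (thickness-weighted) mean, K_eq = L_total / Σ(L_j/K_j).
Σ(L/K) = 51.2/44.5 + 213/26.8 + 194/206 = 1.151 + 7.948 + 0.9417 = 10.04 d
K_eq = L_total / Σ(L/K) = 458.2 / 10.04 = 45.64 m/d
q = K_eq · i = 45.64 × 0.0055 = 0.2510 m/d (same in every zone)
Zone A: v = q/n = 0.2510/0.12 = 2.092 m/d → t_A = 51.2/2.092 = 24.48 d
Zone B: v = q/n = 0.2510/0.16 = 1.569 m/d → t_B = 213/1.569 = 135.8 d
Zone C: v = q/n = 0.2510/0.27 = 0.9296 m/d → t_C = 194/0.9296 = 208.7 d
Total t = 24.48 + 135.8 + 208.7 = 368.9 d
   = 368.9 / 365 = 1.01 yr

1.01 years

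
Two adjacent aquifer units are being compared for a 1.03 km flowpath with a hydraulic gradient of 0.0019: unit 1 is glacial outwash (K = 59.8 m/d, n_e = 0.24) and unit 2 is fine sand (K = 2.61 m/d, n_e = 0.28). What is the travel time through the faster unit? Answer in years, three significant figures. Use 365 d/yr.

5.96 years

Unit 1 (glacial outwash): v = 59.8×0.0019/0.24 = 0.4734 m/d, t = 1030/0.4734 = 2176 d
Unit 2 (fine sand): v = 2.61×0.0019/0.28 = 0.01771 m/d, t = 1030/0.01771 = 58160 d
Faster: 2176 d / 365 = 5.96 yr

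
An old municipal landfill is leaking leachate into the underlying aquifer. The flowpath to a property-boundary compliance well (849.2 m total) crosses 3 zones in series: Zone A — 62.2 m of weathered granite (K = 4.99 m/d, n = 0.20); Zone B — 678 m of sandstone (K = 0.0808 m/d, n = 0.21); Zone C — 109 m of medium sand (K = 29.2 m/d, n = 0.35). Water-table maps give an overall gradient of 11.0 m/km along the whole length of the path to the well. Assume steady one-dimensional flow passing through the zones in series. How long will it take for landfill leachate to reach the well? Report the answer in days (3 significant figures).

174000 days

For zones in series the flux q is common to all zones; the equivalent conductivity is the harmonic (thickness-weighted) mean, K_eq = L_total / Σ(L_j/K_j).
Σ(L/K) = 62.2/4.99 + 678/0.0808 + 109/29.2 = 12.46 + 8391 + 3.733 = 8407 d
K_eq = L_total / Σ(L/K) = 849.2 / 8407 = 0.1010 m/d
q = K_eq · i = 0.1010 × 0.011 = 0.001111 m/d (same in every zone)
Zone A: v = q/n = 0.001111/0.20 = 0.005555 m/d → t_A = 62.2/0.005555 = 11200 d
Zone B: v = q/n = 0.001111/0.21 = 0.005291 m/d → t_B = 678/0.005291 = 128100 d
Zone C: v = q/n = 0.001111/0.35 = 0.003175 m/d → t_C = 109/0.003175 = 34340 d
Total t = 11200 + 128100 + 34340 = 173700 d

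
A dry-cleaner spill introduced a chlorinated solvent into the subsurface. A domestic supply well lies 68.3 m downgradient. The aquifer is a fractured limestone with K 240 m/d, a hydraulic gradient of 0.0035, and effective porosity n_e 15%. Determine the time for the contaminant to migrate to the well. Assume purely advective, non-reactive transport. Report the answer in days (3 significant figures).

12.2 days

q = Ki = 240 × 0.0035 = 0.8400 m/d
Seepage velocity v = q / n = 0.8400 / 0.15 = 5.600 m/d
t = L / v = 68.3 / 5.600 = 12.20 d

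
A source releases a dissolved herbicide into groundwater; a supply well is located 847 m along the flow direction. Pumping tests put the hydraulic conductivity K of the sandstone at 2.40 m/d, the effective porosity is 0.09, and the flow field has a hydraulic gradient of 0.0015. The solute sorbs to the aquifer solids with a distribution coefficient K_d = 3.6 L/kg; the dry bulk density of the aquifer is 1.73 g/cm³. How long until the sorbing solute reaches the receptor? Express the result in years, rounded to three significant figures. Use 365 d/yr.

4070 years

Specific discharge q = 2.40 × 0.0015 = 0.003600 m/d
Seepage velocity v = q / n = 0.003600 / 0.09 = 0.04000 m/d
Retardation R = 1 + ρ_b·K_d/n = 1 + 1.73×3.6/0.09 = 70.20
Contaminant velocity v_c = v/R = 0.04000/70.20 = 5.698e-4 m/d
t = L/v_c = 847/5.698e-4 = 1.486e6 d
   = 1.486e6/365 = 4070 yr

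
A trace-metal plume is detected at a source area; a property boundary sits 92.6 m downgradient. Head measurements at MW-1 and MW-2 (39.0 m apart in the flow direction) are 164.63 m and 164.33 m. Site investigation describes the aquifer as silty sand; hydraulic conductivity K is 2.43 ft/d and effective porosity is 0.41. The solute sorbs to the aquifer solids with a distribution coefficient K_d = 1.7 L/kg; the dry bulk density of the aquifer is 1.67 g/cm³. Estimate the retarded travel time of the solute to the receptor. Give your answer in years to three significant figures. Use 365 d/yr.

145 years

Hydraulic gradient i = (164.63 − 164.33) / 39.0 = 0.30 / 39.0 = 0.007692
K = 2.43 ft/d × 0.3048 = 0.7407 m/d
Specific discharge q = 0.7407 × 0.007692 = 0.005697 m/d
v_s = q/n_e = 0.005697/0.41 = 0.01390 m/d
Retardation R = 1 + ρ_b·K_d/n = 1 + 1.67×1.7/0.41 = 7.924
Contaminant velocity v_c = v/R = 0.01390/7.924 = 0.001754 m/d
t = L/v_c = 92.6/0.001754 = 52810 d
   = 52810/365 = 145 yr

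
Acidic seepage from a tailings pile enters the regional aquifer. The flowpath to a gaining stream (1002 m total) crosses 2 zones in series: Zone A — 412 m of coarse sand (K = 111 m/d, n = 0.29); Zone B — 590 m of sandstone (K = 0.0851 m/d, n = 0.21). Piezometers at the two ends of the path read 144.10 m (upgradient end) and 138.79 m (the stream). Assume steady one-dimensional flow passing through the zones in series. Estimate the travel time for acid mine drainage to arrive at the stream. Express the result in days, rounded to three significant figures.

Total head drop ΔH = 144.10 − 138.79 = 5.31 m
Steady 1-D flow in series ⇒ the Darcy flux q is identical in every zone and the zone head losses add (resistances L/K in series).
Σ(L/K) = 412/111 + 590/0.0851 = 3.712 + 6933 = 6937 d
q = ΔH / Σ(L/K) = 5.31 / 6937 = 7.655e-4 m/d (same in every zone)
Zone A: v = q/n = 7.655e-4/0.29 = 0.002640 m/d → t_A = 412/0.002640 = 156100 d
Zone B: v = q/n = 7.655e-4/0.21 = 0.003645 m/d → t_B = 590/0.003645 = 161900 d
Total t = 156100 + 161900 = 317900 d

318000 days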